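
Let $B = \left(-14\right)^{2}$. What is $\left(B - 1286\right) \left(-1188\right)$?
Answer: $1294920$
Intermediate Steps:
$B = 196$
$\left(B - 1286\right) \left(-1188\right) = \left(196 - 1286\right) \left(-1188\right) = \left(-1090\right) \left(-1188\right) = 1294920$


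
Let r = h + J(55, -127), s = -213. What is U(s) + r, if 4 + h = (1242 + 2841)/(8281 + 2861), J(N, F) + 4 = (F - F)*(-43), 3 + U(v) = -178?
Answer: -700585/3714 ≈ -188.63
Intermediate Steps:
U(v) = -181 (U(v) = -3 - 178 = -181)
J(N, F) = -4 (J(N, F) = -4 + (F - F)*(-43) = -4 + 0*(-43) = -4 + 0 = -4)
h = -13495/3714 (h = -4 + (1242 + 2841)/(8281 + 2861) = -4 + 4083/11142 = -4 + 4083*(1/11142) = -4 + 1361/3714 = -13495/3714 ≈ -3.6335)
r = -28351/3714 (r = -13495/3714 - 4 = -28351/3714 ≈ -7.6335)
U(s) + r = -181 - 28351/3714 = -700585/3714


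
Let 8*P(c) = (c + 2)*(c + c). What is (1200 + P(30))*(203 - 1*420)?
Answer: -312480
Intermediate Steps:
P(c) = c*(2 + c)/4 (P(c) = ((c + 2)*(c + c))/8 = ((2 + c)*(2*c))/8 = (2*c*(2 + c))/8 = c*(2 + c)/4)
(1200 + P(30))*(203 - 1*420) = (1200 + (1/4)*30*(2 + 30))*(203 - 1*420) = (1200 + (1/4)*30*32)*(203 - 420) = (1200 + 240)*(-217) = 1440*(-217) = -312480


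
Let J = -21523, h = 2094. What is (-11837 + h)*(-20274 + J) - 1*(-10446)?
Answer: 407238617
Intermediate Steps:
(-11837 + h)*(-20274 + J) - 1*(-10446) = (-11837 + 2094)*(-20274 - 21523) - 1*(-10446) = -9743*(-41797) + 10446 = 407228171 + 10446 = 407238617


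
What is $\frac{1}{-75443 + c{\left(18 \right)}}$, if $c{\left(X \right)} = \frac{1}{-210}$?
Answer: $- \frac{210}{15843031} \approx -1.3255 \cdot 10^{-5}$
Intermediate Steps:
$c{\left(X \right)} = - \frac{1}{210}$
$\frac{1}{-75443 + c{\left(18 \right)}} = \frac{1}{-75443 - \frac{1}{210}} = \frac{1}{- \frac{15843031}{210}} = - \frac{210}{15843031}$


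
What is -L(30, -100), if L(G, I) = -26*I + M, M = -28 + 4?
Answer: -2576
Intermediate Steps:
M = -24
L(G, I) = -24 - 26*I (L(G, I) = -26*I - 24 = -24 - 26*I)
-L(30, -100) = -(-24 - 26*(-100)) = -(-24 + 2600) = -1*2576 = -2576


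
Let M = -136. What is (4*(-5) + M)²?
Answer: 24336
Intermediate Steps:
(4*(-5) + M)² = (4*(-5) - 136)² = (-20 - 136)² = (-156)² = 24336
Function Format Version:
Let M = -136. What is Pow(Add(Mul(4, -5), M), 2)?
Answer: 24336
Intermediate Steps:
Pow(Add(Mul(4, -5), M), 2) = Pow(Add(Mul(4, -5), -136), 2) = Pow(Add(-20, -136), 2) = Pow(-156, 2) = 24336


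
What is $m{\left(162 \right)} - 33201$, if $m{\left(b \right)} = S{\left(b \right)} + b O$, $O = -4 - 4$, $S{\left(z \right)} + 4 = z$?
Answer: $-34339$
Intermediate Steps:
$S{\left(z \right)} = -4 + z$
$O = -8$
$m{\left(b \right)} = -4 - 7 b$ ($m{\left(b \right)} = \left(-4 + b\right) + b \left(-8\right) = \left(-4 + b\right) - 8 b = -4 - 7 b$)
$m{\left(162 \right)} - 33201 = \left(-4 - 1134\right) - 33201 = -1138 - 33201 = -34339$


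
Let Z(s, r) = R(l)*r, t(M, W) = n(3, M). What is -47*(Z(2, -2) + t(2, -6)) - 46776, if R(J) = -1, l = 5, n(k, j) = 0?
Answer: -46870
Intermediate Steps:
t(M, W) = 0
Z(s, r) = -r
-47*(Z(2, -2) + t(2, -6)) - 46776 = -47*(-1*(-2) + 0) - 46776 = -47*(2 + 0) - 46776 = -47*2 - 46776 = -94 - 46776 = -46870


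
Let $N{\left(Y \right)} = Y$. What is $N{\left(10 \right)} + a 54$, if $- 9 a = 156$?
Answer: $-926$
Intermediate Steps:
$a = - \frac{52}{3}$ ($a = \left(- \frac{1}{9}\right) 156 = - \frac{52}{3} \approx -17.333$)
$N{\left(10 \right)} + a 54 = 10 - 936 = -926$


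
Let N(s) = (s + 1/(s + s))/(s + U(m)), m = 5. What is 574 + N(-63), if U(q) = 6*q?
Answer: 2394631/4158 ≈ 575.91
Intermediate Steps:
N(s) = (s + 1/(2*s))/(30 + s) (N(s) = (s + 1/(s + s))/(s + 6*5) = (s + 1/(2*s))/(s + 30) = (s + 1/(2*s))/(30 + s))
574 + N(-63) = 574 + (½ + (-63)²)/((-63)*(30 - 63)) = 574 - 1/63*(½ + 3969)/(-33) = 574 - 1/63*(-1/33)*7939/2 = 574 + 7939/4158 = 2394631/4158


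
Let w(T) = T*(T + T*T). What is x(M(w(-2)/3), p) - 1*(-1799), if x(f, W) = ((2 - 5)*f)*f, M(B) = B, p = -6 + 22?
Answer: 5381/3 ≈ 1793.7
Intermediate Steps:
w(T) = T*(T + T²)
p = 16
x(f, W) = -3*f² (x(f, W) = (-3*f)*f = -3*f²)
x(M(w(-2)/3), p) - 1*(-1799) = -3*16*(1 - 2)²/9 - 1*(-1799) = -3*((4*(-1))*(⅓))² + 1799 = -3*(-4*⅓)² + 1799 = -3*(-4/3)² + 1799 = -3*16/9 + 1799 = -16/3 + 1799 = 5381/3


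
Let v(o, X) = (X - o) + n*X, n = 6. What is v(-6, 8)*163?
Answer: 10106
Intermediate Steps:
v(o, X) = -o + 7*X (v(o, X) = (X - o) + 6*X = -o + 7*X)
v(-6, 8)*163 = (-1*(-6) + 7*8)*163 = (6 + 56)*163 = 62*163 = 10106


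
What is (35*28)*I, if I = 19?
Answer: 18620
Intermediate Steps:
(35*28)*I = (35*28)*19 = 980*19 = 18620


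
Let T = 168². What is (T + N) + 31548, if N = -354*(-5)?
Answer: 61542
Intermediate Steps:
N = 1770
T = 28224
(T + N) + 31548 = (28224 + 1770) + 31548 = 29994 + 31548 = 61542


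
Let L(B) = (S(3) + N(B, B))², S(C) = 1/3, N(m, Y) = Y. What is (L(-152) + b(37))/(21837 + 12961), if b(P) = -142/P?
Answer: 7658647/11587734 ≈ 0.66093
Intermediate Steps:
S(C) = ⅓
L(B) = (⅓ + B)²
(L(-152) + b(37))/(21837 + 12961) = ((1 + 3*(-152))²/9 - 142/37)/(21837 + 12961) = ((1 - 456)²/9 - 142*1/37)/34798 = ((⅑)*(-455)² - 142/37)*(1/34798) = ((⅑)*207025 - 142/37)*(1/34798) = (207025/9 - 142/37)*(1/34798) = (7658647/333)*(1/34798) = 7658647/11587734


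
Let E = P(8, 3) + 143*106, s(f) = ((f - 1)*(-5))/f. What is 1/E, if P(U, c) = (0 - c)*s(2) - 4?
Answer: 2/30323 ≈ 6.5956e-5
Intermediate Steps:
s(f) = (5 - 5*f)/f (s(f) = ((-1 + f)*(-5))/f = (5 - 5*f)/f)
P(U, c) = -4 + 5*c/2 (P(U, c) = (0 - c)*(-5 + 5/2) - 4 = (-c)*(-5 + 5*(½)) - 4 = (-c)*(-5 + 5/2) - 4 = -c*(-5/2) - 4 = 5*c/2 - 4 = -4 + 5*c/2)
E = 30323/2 (E = (-4 + (5/2)*3) + 143*106 = (-4 + 15/2) + 15158 = 7/2 + 15158 = 30323/2 ≈ 15162.)
1/E = 1/(30323/2) = 2/30323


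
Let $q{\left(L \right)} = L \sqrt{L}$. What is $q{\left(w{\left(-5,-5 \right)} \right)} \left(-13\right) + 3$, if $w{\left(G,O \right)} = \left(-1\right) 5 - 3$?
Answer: $3 + 208 i \sqrt{2} \approx 3.0 + 294.16 i$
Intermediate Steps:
$w{\left(G,O \right)} = -8$ ($w{\left(G,O \right)} = -5 - 3 = -8$)
$q{\left(L \right)} = L^{\frac{3}{2}}$
$q{\left(w{\left(-5,-5 \right)} \right)} \left(-13\right) + 3 = \left(-8\right)^{\frac{3}{2}} \left(-13\right) + 3 = - 16 i \sqrt{2} \left(-13\right) + 3 = 208 i \sqrt{2} + 3 = 3 + 208 i \sqrt{2}$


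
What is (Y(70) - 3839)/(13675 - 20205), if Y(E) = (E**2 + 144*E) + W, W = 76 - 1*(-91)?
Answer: -5654/3265 ≈ -1.7317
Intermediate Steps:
W = 167 (W = 76 + 91 = 167)
Y(E) = 167 + E**2 + 144*E (Y(E) = (E**2 + 144*E) + 167 = 167 + E**2 + 144*E)
(Y(70) - 3839)/(13675 - 20205) = ((167 + 70**2 + 144*70) - 3839)/(13675 - 20205) = ((167 + 4900 + 10080) - 3839)/(-6530) = (15147 - 3839)*(-1/6530) = 11308*(-1/6530) = -5654/3265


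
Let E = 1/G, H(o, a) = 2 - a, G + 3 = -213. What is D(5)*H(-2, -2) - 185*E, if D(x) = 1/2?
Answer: 617/216 ≈ 2.8565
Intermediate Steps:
G = -216 (G = -3 - 213 = -216)
D(x) = ½
E = -1/216 (E = 1/(-216) = -1/216 ≈ -0.0046296)
D(5)*H(-2, -2) - 185*E = (2 - 1*(-2))/2 - 185*(-1/216) = (2 + 2)/2 + 185/216 = (½)*4 + 185/216 = 2 + 185/216 = 617/216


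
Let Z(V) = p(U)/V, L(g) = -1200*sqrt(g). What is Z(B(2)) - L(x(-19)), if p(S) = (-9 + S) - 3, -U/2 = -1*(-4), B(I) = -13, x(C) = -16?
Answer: 20/13 + 4800*I ≈ 1.5385 + 4800.0*I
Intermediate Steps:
U = -8 (U = -(-2)*(-4) = -2*4 = -8)
p(S) = -12 + S
Z(V) = -20/V (Z(V) = (-12 - 8)/V = -20/V)
Z(B(2)) - L(x(-19)) = -20/(-13) - (-1200)*sqrt(-16) = -20*(-1/13) - (-1200)*4*I = 20/13 - (-4800)*I = 20/13 + 4800*I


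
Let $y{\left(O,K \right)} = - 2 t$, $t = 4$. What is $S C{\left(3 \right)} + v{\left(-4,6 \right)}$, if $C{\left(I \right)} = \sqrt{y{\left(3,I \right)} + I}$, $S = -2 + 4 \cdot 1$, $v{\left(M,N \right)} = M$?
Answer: $-4 + 2 i \sqrt{5} \approx -4.0 + 4.4721 i$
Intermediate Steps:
$S = 2$ ($S = -2 + 4 = 2$)
$y{\left(O,K \right)} = -8$ ($y{\left(O,K \right)} = \left(-2\right) 4 = -8$)
$C{\left(I \right)} = \sqrt{-8 + I}$
$S C{\left(3 \right)} + v{\left(-4,6 \right)} = 2 \sqrt{-8 + 3} - 4 = 2 \sqrt{-5} - 4 = 2 i \sqrt{5} - 4 = -4 + 2 i \sqrt{5}$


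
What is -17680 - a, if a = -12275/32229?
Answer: -569796445/32229 ≈ -17680.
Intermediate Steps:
a = -12275/32229 (a = -12275*1/32229 = -12275/32229 ≈ -0.38087)
-17680 - a = -17680 - 1*(-12275/32229) = -17680 + 12275/32229 = -569796445/32229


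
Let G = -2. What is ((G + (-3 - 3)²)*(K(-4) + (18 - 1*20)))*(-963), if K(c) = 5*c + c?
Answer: 851292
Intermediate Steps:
K(c) = 6*c
((G + (-3 - 3)²)*(K(-4) + (18 - 1*20)))*(-963) = ((-2 + (-3 - 3)²)*(6*(-4) + (18 - 1*20)))*(-963) = ((-2 + (-6)²)*(-24 + (18 - 20)))*(-963) = ((-2 + 36)*(-24 - 2))*(-963) = (34*(-26))*(-963) = -884*(-963) = 851292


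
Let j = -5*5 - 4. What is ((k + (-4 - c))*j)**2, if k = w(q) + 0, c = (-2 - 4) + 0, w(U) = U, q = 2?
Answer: 13456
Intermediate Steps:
c = -6 (c = -6 + 0 = -6)
k = 2 (k = 2 + 0 = 2)
j = -29 (j = -25 - 4 = -29)
((k + (-4 - c))*j)**2 = ((2 + (-4 - 1*(-6)))*(-29))**2 = ((2 + (-4 + 6))*(-29))**2 = ((2 + 2)*(-29))**2 = (4*(-29))**2 = (-116)**2 = 13456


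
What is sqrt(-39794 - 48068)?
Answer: I*sqrt(87862) ≈ 296.42*I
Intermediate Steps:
sqrt(-39794 - 48068) = sqrt(-87862) = I*sqrt(87862)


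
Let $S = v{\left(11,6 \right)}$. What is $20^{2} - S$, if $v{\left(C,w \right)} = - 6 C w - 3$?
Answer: $799$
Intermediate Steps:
$v{\left(C,w \right)} = -3 - 6 C w$ ($v{\left(C,w \right)} = - 6 C w - 3 = -3 - 6 C w$)
$S = -399$ ($S = -3 - 66 \cdot 6 = -3 - 396 = -399$)
$20^{2} - S = 20^{2} - -399 = 400 + 399 = 799$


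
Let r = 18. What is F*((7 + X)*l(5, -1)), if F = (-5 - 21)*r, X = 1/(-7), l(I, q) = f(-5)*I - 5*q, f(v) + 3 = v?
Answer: 112320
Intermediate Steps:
f(v) = -3 + v
l(I, q) = -8*I - 5*q (l(I, q) = (-3 - 5)*I - 5*q = -8*I - 5*q)
X = -⅐ ≈ -0.14286
F = -468 (F = (-5 - 21)*18 = -26*18 = -468)
F*((7 + X)*l(5, -1)) = -468*(7 - ⅐)*(-8*5 - 5*(-1)) = -22464*(-40 + 5)/7 = -22464*(-35)/7 = -468*(-240) = 112320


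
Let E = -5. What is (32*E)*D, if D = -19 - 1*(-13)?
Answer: 960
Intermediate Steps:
D = -6 (D = -19 + 13 = -6)
(32*E)*D = (32*(-5))*(-6) = -160*(-6) = 960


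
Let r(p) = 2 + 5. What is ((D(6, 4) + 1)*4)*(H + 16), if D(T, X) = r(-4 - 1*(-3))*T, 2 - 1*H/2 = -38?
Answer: 16512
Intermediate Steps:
H = 80 (H = 4 - 2*(-38) = 4 + 76 = 80)
r(p) = 7
D(T, X) = 7*T
((D(6, 4) + 1)*4)*(H + 16) = ((7*6 + 1)*4)*(80 + 16) = ((42 + 1)*4)*96 = (43*4)*96 = 172*96 = 16512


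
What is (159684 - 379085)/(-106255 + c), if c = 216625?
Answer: -16877/8490 ≈ -1.9879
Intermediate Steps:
(159684 - 379085)/(-106255 + c) = (159684 - 379085)/(-106255 + 216625) = -219401/110370 = -219401*1/110370 = -16877/8490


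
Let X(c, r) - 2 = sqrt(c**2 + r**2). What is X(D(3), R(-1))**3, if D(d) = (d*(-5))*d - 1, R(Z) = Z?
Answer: (2 + sqrt(2117))**3 ≈ 1.1067e+5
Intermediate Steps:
D(d) = -1 - 5*d**2 (D(d) = (-5*d)*d - 1 = -5*d**2 - 1 = -1 - 5*d**2)
X(c, r) = 2 + sqrt(c**2 + r**2)
X(D(3), R(-1))**3 = (2 + sqrt((-1 - 5*3**2)**2 + (-1)**2))**3 = (2 + sqrt((-1 - 5*9)**2 + 1))**3 = (2 + sqrt((-1 - 45)**2 + 1))**3 = (2 + sqrt((-46)**2 + 1))**3 = (2 + sqrt(2116 + 1))**3 = (2 + sqrt(2117))**3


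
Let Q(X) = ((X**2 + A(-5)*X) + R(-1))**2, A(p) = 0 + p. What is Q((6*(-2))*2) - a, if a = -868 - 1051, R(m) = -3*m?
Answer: 490520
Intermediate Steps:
A(p) = p
a = -1919
Q(X) = (3 + X**2 - 5*X)**2 (Q(X) = ((X**2 - 5*X) - 3*(-1))**2 = ((X**2 - 5*X) + 3)**2 = (3 + X**2 - 5*X)**2)
Q((6*(-2))*2) - a = (3 + ((6*(-2))*2)**2 - 5*6*(-2)*2)**2 - 1*(-1919) = (3 + (-12*2)**2 - (-60)*2)**2 + 1919 = (3 + (-24)**2 - 5*(-24))**2 + 1919 = (3 + 576 + 120)**2 + 1919 = 699**2 + 1919 = 488601 + 1919 = 490520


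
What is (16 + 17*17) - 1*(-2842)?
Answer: 3147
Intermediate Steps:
(16 + 17*17) - 1*(-2842) = (16 + 289) + 2842 = 305 + 2842 = 3147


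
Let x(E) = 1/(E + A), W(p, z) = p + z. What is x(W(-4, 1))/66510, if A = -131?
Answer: -1/8912340 ≈ -1.1220e-7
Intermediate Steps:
x(E) = 1/(-131 + E) (x(E) = 1/(E - 131) = 1/(-131 + E))
x(W(-4, 1))/66510 = 1/((-131 + (-4 + 1))*66510) = (1/66510)/(-131 - 3) = (1/66510)/(-134) = -1/134*1/66510 = -1/8912340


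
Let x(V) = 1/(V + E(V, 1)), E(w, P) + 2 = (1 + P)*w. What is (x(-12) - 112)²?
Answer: 18122049/1444 ≈ 12550.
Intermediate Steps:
E(w, P) = -2 + w*(1 + P) (E(w, P) = -2 + (1 + P)*w = -2 + w*(1 + P))
x(V) = 1/(-2 + 3*V) (x(V) = 1/(V + (-2 + V + 1*V)) = 1/(V + (-2 + V + V)) = 1/(V + (-2 + 2*V)) = 1/(-2 + 3*V))
(x(-12) - 112)² = (1/(-2 + 3*(-12)) - 112)² = (1/(-2 - 36) - 112)² = (1/(-38) - 112)² = (-1/38 - 112)² = (-4257/38)² = 18122049/1444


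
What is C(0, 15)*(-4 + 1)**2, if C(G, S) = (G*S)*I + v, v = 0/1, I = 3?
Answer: 0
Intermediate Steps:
v = 0 (v = 0*1 = 0)
C(G, S) = 3*G*S (C(G, S) = (G*S)*3 + 0 = 3*G*S + 0 = 3*G*S)
C(0, 15)*(-4 + 1)**2 = (3*0*15)*(-4 + 1)**2 = 0*(-3)**2 = 0*9 = 0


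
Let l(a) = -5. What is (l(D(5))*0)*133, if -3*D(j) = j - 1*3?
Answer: 0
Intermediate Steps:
D(j) = 1 - j/3 (D(j) = -(j - 1*3)/3 = -(j - 3)/3 = -(-3 + j)/3 = 1 - j/3)
(l(D(5))*0)*133 = -5*0*133 = 0*133 = 0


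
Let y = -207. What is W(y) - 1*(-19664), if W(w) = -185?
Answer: 19479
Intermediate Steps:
W(y) - 1*(-19664) = -185 - 1*(-19664) = -185 + 19664 = 19479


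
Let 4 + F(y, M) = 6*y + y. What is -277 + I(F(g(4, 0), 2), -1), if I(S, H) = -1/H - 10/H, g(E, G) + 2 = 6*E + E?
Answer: -266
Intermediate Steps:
g(E, G) = -2 + 7*E (g(E, G) = -2 + (6*E + E) = -2 + 7*E)
F(y, M) = -4 + 7*y (F(y, M) = -4 + (6*y + y) = -4 + 7*y)
I(S, H) = -11/H
-277 + I(F(g(4, 0), 2), -1) = -277 - 11/(-1) = -277 - 11*(-1) = -277 + 11 = -266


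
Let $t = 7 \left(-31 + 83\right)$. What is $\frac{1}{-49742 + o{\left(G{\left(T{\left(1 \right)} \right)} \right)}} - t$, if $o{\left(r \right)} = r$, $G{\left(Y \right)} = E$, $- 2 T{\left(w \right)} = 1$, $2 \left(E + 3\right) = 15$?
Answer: $- \frac{36208902}{99475} \approx -364.0$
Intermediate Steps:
$E = \frac{9}{2}$ ($E = -3 + \frac{1}{2} \cdot 15 = -3 + \frac{15}{2} = \frac{9}{2} \approx 4.5$)
$T{\left(w \right)} = - \frac{1}{2}$ ($T{\left(w \right)} = \left(- \frac{1}{2}\right) 1 = - \frac{1}{2}$)
$G{\left(Y \right)} = \frac{9}{2}$
$t = 364$ ($t = 7 \cdot 52 = 364$)
$\frac{1}{-49742 + o{\left(G{\left(T{\left(1 \right)} \right)} \right)}} - t = \frac{1}{-49742 + \frac{9}{2}} - 364 = \frac{1}{- \frac{99475}{2}} - 364 = - \frac{2}{99475} - 364 = - \frac{36208902}{99475}$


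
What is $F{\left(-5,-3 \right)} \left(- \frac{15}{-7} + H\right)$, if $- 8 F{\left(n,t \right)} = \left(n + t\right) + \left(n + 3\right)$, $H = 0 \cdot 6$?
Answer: $\frac{75}{28} \approx 2.6786$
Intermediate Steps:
$H = 0$
$F{\left(n,t \right)} = - \frac{3}{8} - \frac{n}{4} - \frac{t}{8}$ ($F{\left(n,t \right)} = - \frac{\left(n + t\right) + \left(n + 3\right)}{8} = - \frac{\left(n + t\right) + \left(3 + n\right)}{8} = - \frac{3 + t + 2 n}{8} = - \frac{3}{8} - \frac{n}{4} - \frac{t}{8}$)
$F{\left(-5,-3 \right)} \left(- \frac{15}{-7} + H\right) = \left(- \frac{3}{8} - - \frac{5}{4} - - \frac{3}{8}\right) \left(- \frac{15}{-7} + 0\right) = \left(- \frac{3}{8} + \frac{5}{4} + \frac{3}{8}\right) \left(\left(-15\right) \left(- \frac{1}{7}\right) + 0\right) = \frac{5 \left(\frac{15}{7} + 0\right)}{4} = \frac{5}{4} \cdot \frac{15}{7} = \frac{75}{28}$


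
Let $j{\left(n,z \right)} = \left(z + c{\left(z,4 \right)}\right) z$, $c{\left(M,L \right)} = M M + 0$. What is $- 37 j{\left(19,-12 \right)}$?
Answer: $58608$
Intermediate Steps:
$c{\left(M,L \right)} = M^{2}$ ($c{\left(M,L \right)} = M^{2} + 0 = M^{2}$)
$j{\left(n,z \right)} = z \left(z + z^{2}\right)$ ($j{\left(n,z \right)} = \left(z + z^{2}\right) z = z \left(z + z^{2}\right)$)
$- 37 j{\left(19,-12 \right)} = - 37 \left(-12\right)^{2} \left(1 - 12\right) = - 37 \cdot 144 \left(-11\right) = \left(-37\right) \left(-1584\right) = 58608$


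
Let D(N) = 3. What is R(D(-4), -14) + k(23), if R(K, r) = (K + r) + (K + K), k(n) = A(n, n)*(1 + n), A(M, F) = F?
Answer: 547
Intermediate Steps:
k(n) = n*(1 + n)
R(K, r) = r + 3*K (R(K, r) = (K + r) + 2*K = r + 3*K)
R(D(-4), -14) + k(23) = (-14 + 3*3) + 23*(1 + 23) = (-14 + 9) + 23*24 = -5 + 552 = 547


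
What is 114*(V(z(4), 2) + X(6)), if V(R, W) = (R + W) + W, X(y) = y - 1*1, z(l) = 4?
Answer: 1482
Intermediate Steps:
X(y) = -1 + y (X(y) = y - 1 = -1 + y)
V(R, W) = R + 2*W
114*(V(z(4), 2) + X(6)) = 114*((4 + 2*2) + (-1 + 6)) = 114*((4 + 4) + 5) = 114*(8 + 5) = 114*13 = 1482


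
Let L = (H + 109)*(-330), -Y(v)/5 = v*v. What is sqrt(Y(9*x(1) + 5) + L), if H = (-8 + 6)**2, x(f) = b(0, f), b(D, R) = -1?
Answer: I*sqrt(37370) ≈ 193.31*I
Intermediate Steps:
x(f) = -1
H = 4 (H = (-2)**2 = 4)
Y(v) = -5*v**2 (Y(v) = -5*v*v = -5*v**2)
L = -37290 (L = (4 + 109)*(-330) = 113*(-330) = -37290)
sqrt(Y(9*x(1) + 5) + L) = sqrt(-5*(9*(-1) + 5)**2 - 37290) = sqrt(-5*(-9 + 5)**2 - 37290) = sqrt(-5*(-4)**2 - 37290) = sqrt(-5*16 - 37290) = sqrt(-80 - 37290) = sqrt(-37370) = I*sqrt(37370)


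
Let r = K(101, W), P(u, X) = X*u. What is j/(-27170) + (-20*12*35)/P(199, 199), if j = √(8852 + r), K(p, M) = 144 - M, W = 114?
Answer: -8400/39601 - √8882/27170 ≈ -0.21558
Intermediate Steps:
r = 30 (r = 144 - 1*114 = 144 - 114 = 30)
j = √8882 (j = √(8852 + 30) = √8882 ≈ 94.244)
j/(-27170) + (-20*12*35)/P(199, 199) = √8882/(-27170) + (-20*12*35)/((199*199)) = √8882*(-1/27170) - 240*35/39601 = -√8882/27170 - 8400*1/39601 = -√8882/27170 - 8400/39601 = -8400/39601 - √8882/27170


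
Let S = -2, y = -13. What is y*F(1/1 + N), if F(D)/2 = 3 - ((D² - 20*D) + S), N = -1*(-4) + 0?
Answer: -2080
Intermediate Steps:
N = 4 (N = 4 + 0 = 4)
F(D) = 10 - 2*D² + 40*D (F(D) = 2*(3 - ((D² - 20*D) - 2)) = 2*(3 - (-2 + D² - 20*D)) = 2*(3 + (2 - D² + 20*D)) = 2*(5 - D² + 20*D) = 10 - 2*D² + 40*D)
y*F(1/1 + N) = -13*(10 - 2*(1/1 + 4)² + 40*(1/1 + 4)) = -13*(10 - 2*(1 + 4)² + 40*(1 + 4)) = -13*(10 - 2*5² + 40*5) = -13*(10 - 2*25 + 200) = -13*(10 - 50 + 200) = -13*160 = -2080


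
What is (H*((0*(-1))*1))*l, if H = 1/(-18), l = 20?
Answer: 0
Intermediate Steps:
H = -1/18 ≈ -0.055556
(H*((0*(-1))*1))*l = -0*(-1)/18*20 = -0*20 = -1/18*0*20 = 0*20 = 0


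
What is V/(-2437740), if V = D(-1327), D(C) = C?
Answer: 1327/2437740 ≈ 0.00054436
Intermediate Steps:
V = -1327
V/(-2437740) = -1327/(-2437740) = -1327*(-1/2437740) = 1327/2437740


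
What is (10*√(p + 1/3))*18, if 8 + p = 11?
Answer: 60*√30 ≈ 328.63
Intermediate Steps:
p = 3 (p = -8 + 11 = 3)
(10*√(p + 1/3))*18 = (10*√(3 + 1/3))*18 = (10*√(3 + ⅓))*18 = (10*√(10/3))*18 = (10*(√30/3))*18 = (10*√30/3)*18 = 60*√30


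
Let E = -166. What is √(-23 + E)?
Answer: 3*I*√21 ≈ 13.748*I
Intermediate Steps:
√(-23 + E) = √(-23 - 166) = √(-189) = 3*I*√21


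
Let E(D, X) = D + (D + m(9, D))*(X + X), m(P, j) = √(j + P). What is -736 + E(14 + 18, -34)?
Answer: -2880 - 68*√41 ≈ -3315.4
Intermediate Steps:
m(P, j) = √(P + j)
E(D, X) = D + 2*X*(D + √(9 + D)) (E(D, X) = D + (D + √(9 + D))*(X + X) = D + (D + √(9 + D))*(2*X) = D + 2*X*(D + √(9 + D)))
-736 + E(14 + 18, -34) = -736 + ((14 + 18) + 2*(14 + 18)*(-34) + 2*(-34)*√(9 + (14 + 18))) = -736 + (32 + 2*32*(-34) + 2*(-34)*√(9 + 32)) = -736 + (32 - 2176 + 2*(-34)*√41) = -736 + (32 - 2176 - 68*√41) = -736 + (-2144 - 68*√41) = -2880 - 68*√41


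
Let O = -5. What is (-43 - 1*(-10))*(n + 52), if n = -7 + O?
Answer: -1320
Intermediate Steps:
n = -12 (n = -7 - 5 = -12)
(-43 - 1*(-10))*(n + 52) = (-43 - 1*(-10))*(-12 + 52) = (-43 + 10)*40 = -33*40 = -1320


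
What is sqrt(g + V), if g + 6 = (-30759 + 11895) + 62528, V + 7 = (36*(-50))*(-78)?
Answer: sqrt(184051) ≈ 429.01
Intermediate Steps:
V = 140393 (V = -7 + (36*(-50))*(-78) = -7 - 1800*(-78) = -7 + 140400 = 140393)
g = 43658 (g = -6 + ((-30759 + 11895) + 62528) = -6 + (-18864 + 62528) = -6 + 43664 = 43658)
sqrt(g + V) = sqrt(43658 + 140393) = sqrt(184051)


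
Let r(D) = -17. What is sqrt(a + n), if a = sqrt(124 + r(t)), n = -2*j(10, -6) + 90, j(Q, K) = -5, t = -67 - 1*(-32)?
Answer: sqrt(100 + sqrt(107)) ≈ 10.504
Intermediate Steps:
t = -35 (t = -67 + 32 = -35)
n = 100 (n = -2*(-5) + 90 = 10 + 90 = 100)
a = sqrt(107) (a = sqrt(124 - 17) = sqrt(107) ≈ 10.344)
sqrt(a + n) = sqrt(sqrt(107) + 100) = sqrt(100 + sqrt(107))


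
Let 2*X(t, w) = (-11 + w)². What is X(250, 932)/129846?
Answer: 282747/86564 ≈ 3.2663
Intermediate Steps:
X(t, w) = (-11 + w)²/2
X(250, 932)/129846 = ((-11 + 932)²/2)/129846 = ((½)*921²)*(1/129846) = ((½)*848241)*(1/129846) = (848241/2)*(1/129846) = 282747/86564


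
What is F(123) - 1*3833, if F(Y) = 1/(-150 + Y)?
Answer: -103492/27 ≈ -3833.0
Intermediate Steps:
F(123) - 1*3833 = 1/(-150 + 123) - 1*3833 = 1/(-27) - 3833 = -1/27 - 3833 = -103492/27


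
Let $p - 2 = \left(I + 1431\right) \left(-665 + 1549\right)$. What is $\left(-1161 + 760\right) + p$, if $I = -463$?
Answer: $855313$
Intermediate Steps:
$p = 855714$ ($p = 2 + \left(-463 + 1431\right) \left(-665 + 1549\right) = 2 + 968 \cdot 884 = 2 + 855712 = 855714$)
$\left(-1161 + 760\right) + p = \left(-1161 + 760\right) + 855714 = -401 + 855714 = 855313$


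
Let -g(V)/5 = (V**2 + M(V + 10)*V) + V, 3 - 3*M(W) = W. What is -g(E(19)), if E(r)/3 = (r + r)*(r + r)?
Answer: 62525200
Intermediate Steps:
M(W) = 1 - W/3
E(r) = 12*r**2 (E(r) = 3*((r + r)*(r + r)) = 3*((2*r)*(2*r)) = 3*(4*r**2) = 12*r**2)
g(V) = -5*V - 5*V**2 - 5*V*(-7/3 - V/3) (g(V) = -5*((V**2 + (1 - (V + 10)/3)*V) + V) = -5*((V**2 + (1 - (10 + V)/3)*V) + V) = -5*((V**2 + (1 + (-10/3 - V/3))*V) + V) = -5*((V**2 + (-7/3 - V/3)*V) + V) = -5*((V**2 + V*(-7/3 - V/3)) + V) = -5*(V + V**2 + V*(-7/3 - V/3)) = -5*V - 5*V**2 - 5*V*(-7/3 - V/3))
-g(E(19)) = -10*12*19**2*(2 - 12*19**2)/3 = -10*12*361*(2 - 12*361)/3 = -10*4332*(2 - 1*4332)/3 = -10*4332*(2 - 4332)/3 = -10*4332*(-4330)/3 = -1*(-62525200) = 62525200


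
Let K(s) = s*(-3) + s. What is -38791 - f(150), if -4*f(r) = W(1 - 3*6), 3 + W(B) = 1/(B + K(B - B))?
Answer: -659460/17 ≈ -38792.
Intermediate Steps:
K(s) = -2*s (K(s) = -3*s + s = -2*s)
W(B) = -3 + 1/B (W(B) = -3 + 1/(B - 2*(B - B)) = -3 + 1/(B - 2*0) = -3 + 1/(B + 0) = -3 + 1/B)
f(r) = 13/17 (f(r) = -(-3 + 1/(1 - 3*6))/4 = -(-3 + 1/(1 - 18))/4 = -(-3 + 1/(-17))/4 = -(-3 - 1/17)/4 = -¼*(-52/17) = 13/17)
-38791 - f(150) = -38791 - 1*13/17 = -38791 - 13/17 = -659460/17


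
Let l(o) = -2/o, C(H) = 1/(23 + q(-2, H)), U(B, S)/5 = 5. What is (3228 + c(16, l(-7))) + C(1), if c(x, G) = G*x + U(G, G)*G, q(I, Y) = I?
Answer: 68035/21 ≈ 3239.8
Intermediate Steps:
U(B, S) = 25 (U(B, S) = 5*5 = 25)
C(H) = 1/21 (C(H) = 1/(23 - 2) = 1/21)
c(x, G) = 25*G + G*x (c(x, G) = G*x + 25*G = 25*G + G*x)
(3228 + c(16, l(-7))) + C(1) = (3228 + (-2/(-7))*(25 + 16)) + 1/21 = (3228 - 2*(-⅐)*41) + 1/21 = (3228 + (2/7)*41) + 1/21 = (3228 + 82/7) + 1/21 = 22678/7 + 1/21 = 68035/21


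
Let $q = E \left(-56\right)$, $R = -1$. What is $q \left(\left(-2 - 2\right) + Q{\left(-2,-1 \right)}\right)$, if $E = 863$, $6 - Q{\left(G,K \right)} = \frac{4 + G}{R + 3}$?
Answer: $-48328$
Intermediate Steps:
$Q{\left(G,K \right)} = 4 - \frac{G}{2}$ ($Q{\left(G,K \right)} = 6 - \frac{4 + G}{-1 + 3} = 6 - \frac{4 + G}{2} = 6 - \left(4 + G\right) \frac{1}{2} = 6 - \left(2 + \frac{G}{2}\right) = 4 - \frac{G}{2}$)
$q = -48328$ ($q = 863 \left(-56\right) = -48328$)
$q \left(\left(-2 - 2\right) + Q{\left(-2,-1 \right)}\right) = - 48328 \left(\left(-2 - 2\right) + \left(4 - -1\right)\right) = - 48328 \left(-4 + \left(4 + 1\right)\right) = - 48328 \left(-4 + 5\right) = \left(-48328\right) 1 = -48328$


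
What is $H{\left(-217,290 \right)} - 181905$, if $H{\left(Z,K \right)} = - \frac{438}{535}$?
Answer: $- \frac{97319613}{535} \approx -1.8191 \cdot 10^{5}$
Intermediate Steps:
$H{\left(Z,K \right)} = - \frac{438}{535}$ ($H{\left(Z,K \right)} = \left(-438\right) \frac{1}{535} = - \frac{438}{535}$)
$H{\left(-217,290 \right)} - 181905 = - \frac{438}{535} - 181905 = - \frac{97319613}{535}$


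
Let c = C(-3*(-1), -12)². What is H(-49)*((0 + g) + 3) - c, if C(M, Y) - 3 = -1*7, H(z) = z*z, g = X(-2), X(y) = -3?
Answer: -16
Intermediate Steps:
g = -3
H(z) = z²
C(M, Y) = -4 (C(M, Y) = 3 - 1*7 = 3 - 7 = -4)
c = 16 (c = (-4)² = 16)
H(-49)*((0 + g) + 3) - c = (-49)²*((0 - 3) + 3) - 1*16 = 2401*(-3 + 3) - 16 = 2401*0 - 16 = 0 - 16 = -16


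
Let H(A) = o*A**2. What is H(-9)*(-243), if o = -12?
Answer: 236196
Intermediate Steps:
H(A) = -12*A**2
H(-9)*(-243) = -12*(-9)**2*(-243) = -12*81*(-243) = -972*(-243) = 236196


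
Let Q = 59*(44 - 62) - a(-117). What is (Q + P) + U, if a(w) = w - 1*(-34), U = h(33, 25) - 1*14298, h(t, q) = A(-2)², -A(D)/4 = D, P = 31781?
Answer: 16568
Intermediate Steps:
A(D) = -4*D
h(t, q) = 64 (h(t, q) = (-4*(-2))² = 8² = 64)
U = -14234 (U = 64 - 1*14298 = 64 - 14298 = -14234)
a(w) = 34 + w (a(w) = w + 34 = 34 + w)
Q = -979 (Q = 59*(44 - 62) - (34 - 117) = 59*(-18) - 1*(-83) = -1062 + 83 = -979)
(Q + P) + U = (-979 + 31781) - 14234 = 30802 - 14234 = 16568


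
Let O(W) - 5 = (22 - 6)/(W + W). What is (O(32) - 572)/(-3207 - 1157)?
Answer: 2267/17456 ≈ 0.12987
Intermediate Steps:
O(W) = 5 + 8/W (O(W) = 5 + (22 - 6)/(W + W) = 5 + 16/((2*W)) = 5 + 16*(1/(2*W)) = 5 + 8/W)
(O(32) - 572)/(-3207 - 1157) = ((5 + 8/32) - 572)/(-3207 - 1157) = ((5 + 8*(1/32)) - 572)/(-4364) = ((5 + 1/4) - 572)*(-1/4364) = (21/4 - 572)*(-1/4364) = -2267/4*(-1/4364) = 2267/17456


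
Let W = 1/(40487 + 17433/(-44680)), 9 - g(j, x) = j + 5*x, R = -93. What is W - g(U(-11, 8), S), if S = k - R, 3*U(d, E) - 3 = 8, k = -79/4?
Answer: 7834527155797/21707300724 ≈ 360.92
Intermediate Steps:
k = -79/4 (k = -79*¼ = -79/4 ≈ -19.750)
U(d, E) = 11/3 (U(d, E) = 1 + (⅓)*8 = 1 + 8/3 = 11/3)
S = 293/4 (S = -79/4 - 1*(-93) = -79/4 + 93 = 293/4 ≈ 73.250)
g(j, x) = 9 - j - 5*x (g(j, x) = 9 - (j + 5*x) = 9 + (-j - 5*x) = 9 - j - 5*x)
W = 44680/1808941727 (W = 1/(40487 + 17433*(-1/44680)) = 1/(40487 - 17433/44680) = 1/(1808941727/44680) = 44680/1808941727 ≈ 2.4700e-5)
W - g(U(-11, 8), S) = 44680/1808941727 - (9 - 1*11/3 - 5*293/4) = 44680/1808941727 - (9 - 11/3 - 1465/4) = 44680/1808941727 - 1*(-4331/12) = 44680/1808941727 + 4331/12 = 7834527155797/21707300724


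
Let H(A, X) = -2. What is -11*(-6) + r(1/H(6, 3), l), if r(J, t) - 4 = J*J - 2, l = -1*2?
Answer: 273/4 ≈ 68.250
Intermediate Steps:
l = -2
r(J, t) = 2 + J² (r(J, t) = 4 + (J*J - 2) = 4 + (J² - 2) = 4 + (-2 + J²) = 2 + J²)
-11*(-6) + r(1/H(6, 3), l) = -11*(-6) + (2 + (1/(-2))²) = 66 + (2 + (1*(-½))²) = 66 + (2 + (-½)²) = 66 + (2 + ¼) = 66 + 9/4 = 273/4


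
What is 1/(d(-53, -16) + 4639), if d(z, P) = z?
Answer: 1/4586 ≈ 0.00021805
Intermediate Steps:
1/(d(-53, -16) + 4639) = 1/(-53 + 4639) = 1/4586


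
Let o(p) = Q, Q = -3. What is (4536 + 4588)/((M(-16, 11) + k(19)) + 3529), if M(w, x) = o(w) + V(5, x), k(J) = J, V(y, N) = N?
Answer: 2281/889 ≈ 2.5658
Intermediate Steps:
o(p) = -3
M(w, x) = -3 + x
(4536 + 4588)/((M(-16, 11) + k(19)) + 3529) = (4536 + 4588)/(((-3 + 11) + 19) + 3529) = 9124/((8 + 19) + 3529) = 9124/(27 + 3529) = 9124/3556 = 9124*(1/3556) = 2281/889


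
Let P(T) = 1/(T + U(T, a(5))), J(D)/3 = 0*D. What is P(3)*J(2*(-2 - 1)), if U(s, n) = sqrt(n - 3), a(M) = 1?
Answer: 0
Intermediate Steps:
U(s, n) = sqrt(-3 + n)
J(D) = 0 (J(D) = 3*(0*D) = 3*0 = 0)
P(T) = 1/(T + I*sqrt(2)) (P(T) = 1/(T + sqrt(-3 + 1)) = 1/(T + sqrt(-2)) = 1/(T + I*sqrt(2)))
P(3)*J(2*(-2 - 1)) = 0/(3 + I*sqrt(2)) = 0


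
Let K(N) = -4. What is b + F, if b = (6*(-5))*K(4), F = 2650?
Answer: 2770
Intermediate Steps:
b = 120 (b = (6*(-5))*(-4) = -30*(-4) = 120)
b + F = 120 + 2650 = 2770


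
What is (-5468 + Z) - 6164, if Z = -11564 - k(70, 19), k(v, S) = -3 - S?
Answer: -23174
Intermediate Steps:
Z = -11542 (Z = -11564 - (-3 - 1*19) = -11564 - (-3 - 19) = -11564 - 1*(-22) = -11564 + 22 = -11542)
(-5468 + Z) - 6164 = (-5468 - 11542) - 6164 = -17010 - 6164 = -23174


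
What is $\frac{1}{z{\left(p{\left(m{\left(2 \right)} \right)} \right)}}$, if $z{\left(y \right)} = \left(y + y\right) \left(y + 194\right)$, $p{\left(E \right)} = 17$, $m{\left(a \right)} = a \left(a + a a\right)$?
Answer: $\frac{1}{7174} \approx 0.00013939$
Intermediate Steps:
$m{\left(a \right)} = a \left(a + a^{2}\right)$
$z{\left(y \right)} = 2 y \left(194 + y\right)$
$\frac{1}{z{\left(p{\left(m{\left(2 \right)} \right)} \right)}} = \frac{1}{2 \cdot 17 \left(194 + 17\right)} = \frac{1}{2 \cdot 17 \cdot 211} = \frac{1}{7174}$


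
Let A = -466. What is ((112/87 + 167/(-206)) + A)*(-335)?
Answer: 2794941515/17922 ≈ 1.5595e+5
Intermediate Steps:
((112/87 + 167/(-206)) + A)*(-335) = ((112/87 + 167/(-206)) - 466)*(-335) = ((112*(1/87) + 167*(-1/206)) - 466)*(-335) = ((112/87 - 167/206) - 466)*(-335) = (8543/17922 - 466)*(-335) = -8343109/17922*(-335) = 2794941515/17922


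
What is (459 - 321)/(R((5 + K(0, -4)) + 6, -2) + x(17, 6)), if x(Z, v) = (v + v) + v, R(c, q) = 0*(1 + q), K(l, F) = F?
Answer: 23/3 ≈ 7.6667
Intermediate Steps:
R(c, q) = 0
x(Z, v) = 3*v (x(Z, v) = 2*v + v = 3*v)
(459 - 321)/(R((5 + K(0, -4)) + 6, -2) + x(17, 6)) = (459 - 321)/(0 + 3*6) = 138/(0 + 18) = 138/18 = 138*(1/18) = 23/3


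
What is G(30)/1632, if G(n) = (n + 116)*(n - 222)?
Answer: -292/17 ≈ -17.176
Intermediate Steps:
G(n) = (-222 + n)*(116 + n) (G(n) = (116 + n)*(-222 + n) = (-222 + n)*(116 + n))
G(30)/1632 = (-25752 + 30² - 106*30)/1632 = (-25752 + 900 - 3180)*(1/1632) = -28032*1/1632 = -292/17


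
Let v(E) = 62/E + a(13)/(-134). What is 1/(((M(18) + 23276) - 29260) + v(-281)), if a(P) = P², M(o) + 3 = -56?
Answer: -37654/227598919 ≈ -0.00016544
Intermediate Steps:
M(o) = -59 (M(o) = -3 - 56 = -59)
v(E) = -169/134 + 62/E (v(E) = 62/E + 13²/(-134) = 62/E + 169*(-1/134) = 62/E - 169/134 = -169/134 + 62/E)
1/(((M(18) + 23276) - 29260) + v(-281)) = 1/(((-59 + 23276) - 29260) + (-169/134 + 62/(-281))) = 1/((23217 - 29260) + (-169/134 + 62*(-1/281))) = 1/(-6043 + (-169/134 - 62/281)) = 1/(-6043 - 55797/37654) = 1/(-227598919/37654) = -37654/227598919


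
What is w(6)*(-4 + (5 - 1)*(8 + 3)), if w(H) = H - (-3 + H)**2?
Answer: -120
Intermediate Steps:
w(6)*(-4 + (5 - 1)*(8 + 3)) = (6 - (-3 + 6)**2)*(-4 + (5 - 1)*(8 + 3)) = (6 - 1*3**2)*(-4 + 4*11) = (6 - 1*9)*(-4 + 44) = (6 - 9)*40 = -3*40 = -120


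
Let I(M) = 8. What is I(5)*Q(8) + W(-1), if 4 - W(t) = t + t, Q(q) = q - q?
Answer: 6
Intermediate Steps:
Q(q) = 0
W(t) = 4 - 2*t (W(t) = 4 - (t + t) = 4 - 2*t)
I(5)*Q(8) + W(-1) = 8*0 + (4 - 2*(-1)) = 0 + (4 + 2) = 0 + 6 = 6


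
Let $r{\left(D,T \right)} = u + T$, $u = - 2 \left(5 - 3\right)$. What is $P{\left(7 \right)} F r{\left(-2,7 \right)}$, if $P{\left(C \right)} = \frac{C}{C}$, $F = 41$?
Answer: $123$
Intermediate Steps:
$u = -4$ ($u = \left(-2\right) 2 = -4$)
$P{\left(C \right)} = 1$
$r{\left(D,T \right)} = -4 + T$
$P{\left(7 \right)} F r{\left(-2,7 \right)} = 1 \cdot 41 \left(-4 + 7\right) = 41 \cdot 3 = 123$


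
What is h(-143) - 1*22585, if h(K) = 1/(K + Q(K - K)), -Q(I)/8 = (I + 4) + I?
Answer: -3952376/175 ≈ -22585.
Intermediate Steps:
Q(I) = -32 - 16*I (Q(I) = -8*((I + 4) + I) = -8*((4 + I) + I) = -8*(4 + 2*I) = -32 - 16*I)
h(K) = 1/(-32 + K) (h(K) = 1/(K + (-32 - 16*(K - K))) = 1/(K + (-32 - 16*0)) = 1/(K + (-32 + 0)) = 1/(K - 32) = 1/(-32 + K))
h(-143) - 1*22585 = 1/(-32 - 143) - 1*22585 = 1/(-175) - 22585 = -1/175 - 22585 = -3952376/175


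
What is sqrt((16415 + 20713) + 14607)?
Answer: sqrt(51735) ≈ 227.45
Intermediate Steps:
sqrt((16415 + 20713) + 14607) = sqrt(37128 + 14607) = sqrt(51735)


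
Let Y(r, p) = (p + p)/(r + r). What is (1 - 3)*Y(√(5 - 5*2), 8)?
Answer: 16*I*√5/5 ≈ 7.1554*I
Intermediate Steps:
Y(r, p) = p/r (Y(r, p) = (2*p)/((2*r)) = (2*p)*(1/(2*r)) = p/r)
(1 - 3)*Y(√(5 - 5*2), 8) = (1 - 3)*(8/(√(5 - 5*2))) = -16/(√(5 - 10)) = -16/(√(-5)) = -16/(I*√5) = -16*(-I*√5/5) = -(-16)*I*√5/5 = 16*I*√5/5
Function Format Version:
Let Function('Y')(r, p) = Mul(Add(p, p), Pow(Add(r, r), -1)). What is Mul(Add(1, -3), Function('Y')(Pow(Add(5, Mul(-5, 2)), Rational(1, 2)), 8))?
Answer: Mul(Rational(16, 5), I, Pow(5, Rational(1, 2))) ≈ Mul(7.1554, I)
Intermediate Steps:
Function('Y')(r, p) = Mul(p, Pow(r, -1)) (Function('Y')(r, p) = Mul(Mul(2, p), Pow(Mul(2, r), -1)) = Mul(Mul(2, p), Mul(Rational(1, 2), Pow(r, -1))) = Mul(p, Pow(r, -1)))
Mul(Add(1, -3), Function('Y')(Pow(Add(5, Mul(-5, 2)), Rational(1, 2)), 8)) = Mul(Add(1, -3), Mul(8, Pow(Pow(Add(5, Mul(-5, 2)), Rational(1, 2)), -1))) = Mul(-2, Mul(8, Pow(Pow(Add(5, -10), Rational(1, 2)), -1))) = Mul(-2, Mul(8, Pow(Pow(-5, Rational(1, 2)), -1))) = Mul(-2, Mul(8, Pow(Mul(I, Pow(5, Rational(1, 2))), -1))) = Mul(-2, Mul(8, Mul(Rational(-1, 5), I, Pow(5, Rational(1, 2))))) = Mul(-2, Mul(Rational(-8, 5), I, Pow(5, Rational(1, 2)))) = Mul(Rational(16, 5), I, Pow(5, Rational(1, 2)))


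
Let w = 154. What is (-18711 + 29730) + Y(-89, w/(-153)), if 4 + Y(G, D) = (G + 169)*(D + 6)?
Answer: 1746415/153 ≈ 11414.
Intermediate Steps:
Y(G, D) = -4 + (6 + D)*(169 + G) (Y(G, D) = -4 + (G + 169)*(D + 6) = -4 + (169 + G)*(6 + D) = -4 + (6 + D)*(169 + G))
(-18711 + 29730) + Y(-89, w/(-153)) = (-18711 + 29730) + (1010 + 6*(-89) + 169*(154/(-153)) + (154/(-153))*(-89)) = 11019 + (1010 - 534 + 169*(154*(-1/153)) + (154*(-1/153))*(-89)) = 11019 + (1010 - 534 + 169*(-154/153) - 154/153*(-89)) = 11019 + (1010 - 534 - 26026/153 + 13706/153) = 11019 + 60508/153 = 1746415/153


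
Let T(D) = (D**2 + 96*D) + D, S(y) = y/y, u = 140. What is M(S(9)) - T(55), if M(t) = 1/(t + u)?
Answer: -1178759/141 ≈ -8360.0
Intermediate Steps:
S(y) = 1
M(t) = 1/(140 + t) (M(t) = 1/(t + 140) = 1/(140 + t))
T(D) = D**2 + 97*D
M(S(9)) - T(55) = 1/(140 + 1) - 55*(97 + 55) = 1/141 - 55*152 = 1/141 - 1*8360 = 1/141 - 8360 = -1178759/141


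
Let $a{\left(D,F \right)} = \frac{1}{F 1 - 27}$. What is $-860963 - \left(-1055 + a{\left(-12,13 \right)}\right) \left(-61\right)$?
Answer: $- \frac{12954513}{14} \approx -9.2532 \cdot 10^{5}$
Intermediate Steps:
$a{\left(D,F \right)} = \frac{1}{-27 + F}$ ($a{\left(D,F \right)} = \frac{1}{F - 27} = \frac{1}{-27 + F}$)
$-860963 - \left(-1055 + a{\left(-12,13 \right)}\right) \left(-61\right) = -860963 - \left(-1055 + \frac{1}{-27 + 13}\right) \left(-61\right) = -860963 - \left(-1055 + \frac{1}{-14}\right) \left(-61\right) = -860963 - \left(-1055 - \frac{1}{14}\right) \left(-61\right) = -860963 - \left(- \frac{14771}{14}\right) \left(-61\right) = -860963 - \frac{901031}{14} = - \frac{12954513}{14}$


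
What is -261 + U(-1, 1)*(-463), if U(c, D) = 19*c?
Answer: 8536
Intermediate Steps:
-261 + U(-1, 1)*(-463) = -261 + (19*(-1))*(-463) = -261 - 19*(-463) = -261 + 8797 = 8536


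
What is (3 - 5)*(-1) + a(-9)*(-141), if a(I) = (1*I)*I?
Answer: -11419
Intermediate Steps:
a(I) = I² (a(I) = I*I = I²)
(3 - 5)*(-1) + a(-9)*(-141) = (3 - 5)*(-1) + (-9)²*(-141) = -2*(-1) + 81*(-141) = 2 - 11421 = -11419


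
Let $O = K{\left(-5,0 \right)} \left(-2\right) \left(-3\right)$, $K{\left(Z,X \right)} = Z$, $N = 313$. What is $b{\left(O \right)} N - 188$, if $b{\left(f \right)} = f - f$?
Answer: $-188$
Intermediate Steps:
$O = -30$ ($O = \left(-5\right) \left(-2\right) \left(-3\right) = 10 \left(-3\right) = -30$)
$b{\left(f \right)} = 0$
$b{\left(O \right)} N - 188 = 0 \cdot 313 - 188 = 0 - 188 = -188$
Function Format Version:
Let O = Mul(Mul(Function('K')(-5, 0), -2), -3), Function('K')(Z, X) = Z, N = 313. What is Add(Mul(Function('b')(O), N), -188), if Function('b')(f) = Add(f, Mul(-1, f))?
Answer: -188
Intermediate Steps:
O = -30 (O = Mul(Mul(-5, -2), -3) = Mul(10, -3) = -30)
Function('b')(f) = 0
Add(Mul(Function('b')(O), N), -188) = Add(Mul(0, 313), -188) = Add(0, -188) = -188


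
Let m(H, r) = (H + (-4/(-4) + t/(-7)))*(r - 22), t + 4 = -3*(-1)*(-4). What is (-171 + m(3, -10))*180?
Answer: -468900/7 ≈ -66986.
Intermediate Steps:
t = -16 (t = -4 - 3*(-1)*(-4) = -4 + 3*(-4) = -4 - 12 = -16)
m(H, r) = (-22 + r)*(23/7 + H) (m(H, r) = (H + (-4/(-4) - 16/(-7)))*(r - 22) = (H + (-4*(-¼) - 16*(-⅐)))*(-22 + r) = (H + (1 + 16/7))*(-22 + r) = (H + 23/7)*(-22 + r) = (23/7 + H)*(-22 + r) = (-22 + r)*(23/7 + H))
(-171 + m(3, -10))*180 = (-171 + (-506/7 - 22*3 + (23/7)*(-10) + 3*(-10)))*180 = (-171 + (-506/7 - 66 - 230/7 - 30))*180 = (-171 - 1408/7)*180 = -2605/7*180 = -468900/7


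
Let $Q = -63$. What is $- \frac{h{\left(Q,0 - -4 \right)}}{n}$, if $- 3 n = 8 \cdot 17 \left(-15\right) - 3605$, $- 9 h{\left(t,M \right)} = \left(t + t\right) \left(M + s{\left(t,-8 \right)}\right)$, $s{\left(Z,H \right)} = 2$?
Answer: $- \frac{252}{5645} \approx -0.044641$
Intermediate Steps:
$h{\left(t,M \right)} = - \frac{2 t \left(2 + M\right)}{9}$ ($h{\left(t,M \right)} = - \frac{\left(t + t\right) \left(M + 2\right)}{9} = - \frac{2 t \left(2 + M\right)}{9}$)
$n = \frac{5645}{3}$ ($n = - \frac{8 \cdot 17 \left(-15\right) - 3605}{3} = - \frac{136 \left(-15\right) - 3605}{3} = - \frac{-2040 - 3605}{3} = \left(- \frac{1}{3}\right) \left(-5645\right) = \frac{5645}{3} \approx 1881.7$)
$- \frac{h{\left(Q,0 - -4 \right)}}{n} = - \frac{\left(- \frac{2}{9}\right) \left(-63\right) \left(2 + \left(0 - -4\right)\right)}{\frac{5645}{3}} = - \frac{\left(- \frac{2}{9}\right) \left(-63\right) \left(2 + \left(0 + 4\right)\right) 3}{5645} = - \frac{\left(- \frac{2}{9}\right) \left(-63\right) \left(2 + 4\right) 3}{5645} = - \frac{\left(- \frac{2}{9}\right) \left(-63\right) 6 \cdot 3}{5645} = - \frac{84 \cdot 3}{5645} = \left(-1\right) \frac{252}{5645} = - \frac{252}{5645}$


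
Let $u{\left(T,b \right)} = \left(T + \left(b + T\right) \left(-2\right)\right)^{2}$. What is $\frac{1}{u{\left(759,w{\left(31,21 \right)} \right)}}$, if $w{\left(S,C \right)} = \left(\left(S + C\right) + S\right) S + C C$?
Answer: $\frac{1}{46063369} \approx 2.1709 \cdot 10^{-8}$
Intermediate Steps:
$w{\left(S,C \right)} = C^{2} + S \left(C + 2 S\right)$ ($w{\left(S,C \right)} = \left(\left(C + S\right) + S\right) S + C^{2} = \left(C + 2 S\right) S + C^{2} = S \left(C + 2 S\right) + C^{2} = C^{2} + S \left(C + 2 S\right)$)
$u{\left(T,b \right)} = \left(- T - 2 b\right)^{2}$ ($u{\left(T,b \right)} = \left(T + \left(T + b\right) \left(-2\right)\right)^{2} = \left(T - \left(2 T + 2 b\right)\right)^{2} = \left(- T - 2 b\right)^{2}$)
$\frac{1}{u{\left(759,w{\left(31,21 \right)} \right)}} = \frac{1}{\left(759 + 2 \left(21^{2} + 2 \cdot 31^{2} + 21 \cdot 31\right)\right)^{2}} = \frac{1}{\left(759 + 2 \left(441 + 2 \cdot 961 + 651\right)\right)^{2}} = \frac{1}{\left(759 + 2 \left(441 + 1922 + 651\right)\right)^{2}} = \frac{1}{\left(759 + 2 \cdot 3014\right)^{2}} = \frac{1}{\left(759 + 6028\right)^{2}} = \frac{1}{6787^{2}} = \frac{1}{46063369}$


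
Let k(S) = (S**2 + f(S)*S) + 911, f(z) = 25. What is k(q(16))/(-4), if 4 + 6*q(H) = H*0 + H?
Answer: -965/4 ≈ -241.25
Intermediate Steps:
q(H) = -2/3 + H/6 (q(H) = -2/3 + (H*0 + H)/6 = -2/3 + (0 + H)/6 = -2/3 + H/6)
k(S) = 911 + S**2 + 25*S (k(S) = (S**2 + 25*S) + 911 = 911 + S**2 + 25*S)
k(q(16))/(-4) = (911 + (-2/3 + (1/6)*16)**2 + 25*(-2/3 + (1/6)*16))/(-4) = -(911 + (-2/3 + 8/3)**2 + 25*(-2/3 + 8/3))/4 = -(911 + 2**2 + 25*2)/4 = -(911 + 4 + 50)/4 = -1/4*965 = -965/4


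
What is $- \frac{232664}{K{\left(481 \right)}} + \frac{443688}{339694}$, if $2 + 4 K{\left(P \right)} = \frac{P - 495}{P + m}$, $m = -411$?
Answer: $\frac{790348088444}{1868317} \approx 4.2303 \cdot 10^{5}$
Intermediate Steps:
$K{\left(P \right)} = - \frac{1}{2} + \frac{-495 + P}{4 \left(-411 + P\right)}$ ($K{\left(P \right)} = - \frac{1}{2} + \frac{\left(P - 495\right) \frac{1}{P - 411}}{4} = - \frac{1}{2} + \frac{\left(-495 + P\right) \frac{1}{-411 + P}}{4} = - \frac{1}{2} + \frac{\frac{1}{-411 + P} \left(-495 + P\right)}{4} = - \frac{1}{2} + \frac{-495 + P}{4 \left(-411 + P\right)}$)
$- \frac{232664}{K{\left(481 \right)}} + \frac{443688}{339694} = - \frac{232664}{\frac{1}{4} \frac{1}{-411 + 481} \left(327 - 481\right)} + \frac{443688}{339694} = - \frac{232664}{\frac{1}{4} \cdot \frac{1}{70} \left(327 - 481\right)} + 443688 \cdot \frac{1}{339694} = - \frac{232664}{\frac{1}{4} \cdot \frac{1}{70} \left(-154\right)} + \frac{221844}{169847} = - \frac{232664}{- \frac{11}{20}} + \frac{221844}{169847} = \left(-232664\right) \left(- \frac{20}{11}\right) + \frac{221844}{169847} = \frac{4653280}{11} + \frac{221844}{169847} = \frac{790348088444}{1868317}$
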